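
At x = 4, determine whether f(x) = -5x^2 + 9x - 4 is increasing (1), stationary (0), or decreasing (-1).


Compute f'(x) to determine behavior:
f'(x) = -10x + 9
f'(4) = -10 * 4 + 9
= -40 + 9
= -31
Since f'(4) < 0, the function is decreasing (-1)

-1


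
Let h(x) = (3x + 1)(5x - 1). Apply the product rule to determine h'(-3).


Let u(x) = 3x + 1 and v(x) = 5x - 1
u'(x) = 3
v'(x) = 5
Product rule: h'(x) = u'(x)*v(x) + u(x)*v'(x)
= 3 * (5x - 1) + (3x + 1) * 5
At x = -3:
u(-3) = 3 * (-3) + 1 = -8
v(-3) = 5 * (-3) - 1 = -16
h'(-3) = 3 * (-16) + (-8) * 5
= -48 - 40
= -88

-88


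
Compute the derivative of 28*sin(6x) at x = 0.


Apply the chain rule to differentiate 28*sin(6x):
d/dx [28*sin(6x)]
= 28 * cos(6x) * d/dx(6x)
= 28 * 6 * cos(6x)
= 168 * cos(6x)
Evaluate at x = 0:
= 168 * cos(0)
= 168 * 1
= 168

168


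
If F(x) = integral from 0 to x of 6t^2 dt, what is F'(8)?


By the Fundamental Theorem of Calculus (Part 1):
If F(x) = integral from 0 to x of f(t) dt, then F'(x) = f(x)
Here f(t) = 6t^2
So F'(x) = 6x^2
Evaluate at x = 8:
F'(8) = 6 * 8^2
= 6 * 64
= 384

384


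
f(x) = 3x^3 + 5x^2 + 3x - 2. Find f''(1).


First derivative:
f'(x) = 9x^2 + 10x + 3
Second derivative:
f''(x) = 18x + 10
Substitute x = 1:
f''(1) = 18 * 1 + 10
= 18 + 10
= 28

28


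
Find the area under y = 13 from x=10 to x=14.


The area under a constant function y = 13 is a rectangle.
Width = 14 - 10 = 4
Height = 13
Area = width * height
= 4 * 13
= 52

52


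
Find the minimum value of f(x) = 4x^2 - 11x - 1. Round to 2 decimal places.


For a quadratic f(x) = ax^2 + bx + c with a > 0, the minimum is at the vertex.
Vertex x-coordinate: x = -b/(2a)
x = -(-11) / (2 * 4)
x = 11/8
Substitute back to find the minimum value:
f(11/8) = 4 * (11/8)^2 - 11 * (11/8) - 1
= 121/16 - 121/8 - 1
= -137/16 ≈ -8.56

-8.56


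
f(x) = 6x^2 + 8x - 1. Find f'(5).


Differentiate term by term using power and sum rules:
f(x) = 6x^2 + 8x - 1
f'(x) = 12x + 8
Substitute x = 5:
f'(5) = 12 * 5 + 8
= 60 + 8
= 68

68


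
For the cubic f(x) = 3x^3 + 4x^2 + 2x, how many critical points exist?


Find where f'(x) = 0:
f(x) = 3x^3 + 4x^2 + 2x
f'(x) = 9x^2 + 8x + 2
This is a quadratic in x. Use the discriminant to count real roots.
Discriminant = (8)^2 - 4 * 9 * 2
= 64 - 72
= -8
Since discriminant < 0, f'(x) = 0 has no real solutions.
Number of critical points: 0

0


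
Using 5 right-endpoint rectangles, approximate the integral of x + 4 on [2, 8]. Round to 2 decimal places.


Right Riemann sum uses right endpoints of each subinterval.
Interval: [2, 8], n = 5
dx = (8 - 2) / 5 = 6/5
Right endpoints: [16/5, 22/5, 28/5, 34/5, 8]
f values: [36/5, 42/5, 48/5, 54/5, 12]
Sum = dx * (sum of f values)
= 6/5 * 48
= 288/5 = 57.60

57.60


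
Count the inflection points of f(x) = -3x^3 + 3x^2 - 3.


Inflection points occur where f''(x) = 0 and concavity changes.
f(x) = -3x^3 + 3x^2 - 3
f'(x) = -9x^2 + 6x
f''(x) = -18x + 6
Set f''(x) = 0:
-18x + 6 = 0
x = -6 / (-18) = 1/3
Since f''(x) is linear (degree 1), it changes sign at this point.
Therefore there is exactly 1 inflection point.

1


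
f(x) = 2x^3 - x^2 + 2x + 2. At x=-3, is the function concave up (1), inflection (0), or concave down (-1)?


Concavity is determined by the sign of f''(x).
f(x) = 2x^3 - x^2 + 2x + 2
f'(x) = 6x^2 - 2x + 2
f''(x) = 12x - 2
f''(-3) = 12 * (-3) - 2
= -36 - 2
= -38
Since f''(-3) < 0, the function is concave down (-1)

-1


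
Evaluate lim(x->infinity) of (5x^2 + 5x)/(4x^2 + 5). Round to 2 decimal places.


For limits at infinity with equal-degree polynomials,
we compare leading coefficients.
Numerator leading term: 5x^2
Denominator leading term: 4x^2
Divide both by x^2:
lim = (5 + 5/x) / (4 + 5/x^2)
As x -> infinity, the 1/x and 1/x^2 terms vanish:
= 5/4 = 1.25

1.25


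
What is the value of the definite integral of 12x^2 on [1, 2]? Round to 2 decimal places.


Find the antiderivative of 12x^2:
F(x) = 12/3 * x^3
Apply the Fundamental Theorem of Calculus:
F(2) - F(1)
= 12/3 * 2^3 - 12/3 * 1^3
= 12/3 * (8 - 1)
= 12/3 * 7
= 28 = 28.00

28.00


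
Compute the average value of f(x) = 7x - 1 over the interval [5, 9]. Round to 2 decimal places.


Average value = 1/(b-a) * integral from a to b of f(x) dx
First compute the integral of 7x - 1:
F(x) = (7/2)x^2 - x
F(9) = 7/2 * 81 - 1 * 9 = 549/2
F(5) = 7/2 * 25 - 1 * 5 = 165/2
Integral = 549/2 - 165/2 = 192
Average = 192 / (9 - 5) = 192 / 4
= 48 = 48.00

48.00


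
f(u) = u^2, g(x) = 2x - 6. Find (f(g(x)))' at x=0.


Using the chain rule: (f(g(x)))' = f'(g(x)) * g'(x)
First, find g(0):
g(0) = 2 * 0 - 6 = -6
Next, f'(u) = 2u
And g'(x) = 2
So f'(g(0)) * g'(0)
= 2 * (-6) * 2
= -24

-24


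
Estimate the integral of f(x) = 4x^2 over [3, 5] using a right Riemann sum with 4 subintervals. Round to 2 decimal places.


Right Riemann sum uses right endpoints of each subinterval.
Interval: [3, 5], n = 4
dx = (5 - 3) / 4 = 1/2
Right endpoints: [7/2, 4, 9/2, 5]
f values: [49, 64, 81, 100]
Sum = dx * (sum of f values)
= 1/2 * 294
= 147 = 147.00

147.00


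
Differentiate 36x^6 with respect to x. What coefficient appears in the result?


We apply the power rule: d/dx [ax^n] = a*n * x^(n-1)
d/dx [36x^6]
= 36 * 6 * x^(6-1)
= 216x^5
The coefficient is 216

216


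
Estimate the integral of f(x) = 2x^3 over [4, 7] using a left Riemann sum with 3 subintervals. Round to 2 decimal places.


Left Riemann sum uses left endpoints of each subinterval.
Interval: [4, 7], n = 3
dx = (7 - 4) / 3 = 1
Left endpoints: [4, 5, 6]
f values: [128, 250, 432]
Sum = dx * (sum of f values)
= 1 * 810
= 810 = 810.00

810.00


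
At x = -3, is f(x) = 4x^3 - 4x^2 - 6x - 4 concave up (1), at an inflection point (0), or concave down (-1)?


Concavity is determined by the sign of f''(x).
f(x) = 4x^3 - 4x^2 - 6x - 4
f'(x) = 12x^2 - 8x - 6
f''(x) = 24x - 8
f''(-3) = 24 * (-3) - 8
= -72 - 8
= -80
Since f''(-3) < 0, the function is concave down (-1)

-1


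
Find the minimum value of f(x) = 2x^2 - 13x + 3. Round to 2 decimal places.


For a quadratic f(x) = ax^2 + bx + c with a > 0, the minimum is at the vertex.
Vertex x-coordinate: x = -b/(2a)
x = -(-13) / (2 * 2)
x = 13/4
Substitute back to find the minimum value:
f(13/4) = 2 * (13/4)^2 - 13 * (13/4) + 3
= 169/8 - 169/4 + 3
= -145/8 ≈ -18.13

-18.13


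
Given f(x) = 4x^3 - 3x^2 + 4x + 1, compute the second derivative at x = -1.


First derivative:
f'(x) = 12x^2 - 6x + 4
Second derivative:
f''(x) = 24x - 6
Substitute x = -1:
f''(-1) = 24 * (-1) - 6
= -24 - 6
= -30

-30


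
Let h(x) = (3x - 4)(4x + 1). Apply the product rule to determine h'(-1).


Let u(x) = 3x - 4 and v(x) = 4x + 1
u'(x) = 3
v'(x) = 4
Product rule: h'(x) = u'(x)*v(x) + u(x)*v'(x)
= 3 * (4x + 1) + (3x - 4) * 4
At x = -1:
u(-1) = 3 * (-1) - 4 = -7
v(-1) = 4 * (-1) + 1 = -3
h'(-1) = 3 * (-3) + (-7) * 4
= -9 - 28
= -37

-37


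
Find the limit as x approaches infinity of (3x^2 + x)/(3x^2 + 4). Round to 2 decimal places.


For limits at infinity with equal-degree polynomials,
we compare leading coefficients.
Numerator leading term: 3x^2
Denominator leading term: 3x^2
Divide both by x^2:
lim = (3 + 1/x) / (3 + 4/x^2)
As x -> infinity, the 1/x and 1/x^2 terms vanish:
= 3/3 = 1 = 1.00

1.00


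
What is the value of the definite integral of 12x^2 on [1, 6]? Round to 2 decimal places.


Find the antiderivative of 12x^2:
F(x) = 12/3 * x^3
Apply the Fundamental Theorem of Calculus:
F(6) - F(1)
= 12/3 * 6^3 - 12/3 * 1^3
= 12/3 * (216 - 1)
= 12/3 * 215
= 860 = 860.00

860.00


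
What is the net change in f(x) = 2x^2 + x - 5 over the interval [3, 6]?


Net change = f(b) - f(a)
f(x) = 2x^2 + x - 5
Compute f(6):
f(6) = 2 * 6^2 + 1 * 6 - 5
= 72 + 6 - 5
= 73
Compute f(3):
f(3) = 2 * 3^2 + 1 * 3 - 5
= 18 + 3 - 5
= 16
Net change = 73 - 16 = 57

57


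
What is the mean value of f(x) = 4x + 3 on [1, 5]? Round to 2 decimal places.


Average value = 1/(b-a) * integral from a to b of f(x) dx
First compute the integral of 4x + 3:
F(x) = 2x^2 + 3x
F(5) = 2 * 25 + 3 * 5 = 65
F(1) = 2 * 1 + 3 * 1 = 5
Integral = 65 - 5 = 60
Average = 60 / (5 - 1) = 60 / 4
= 15 = 15.00

15.00


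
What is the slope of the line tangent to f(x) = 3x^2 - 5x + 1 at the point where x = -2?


The slope of the tangent line equals f'(x) at the point.
f(x) = 3x^2 - 5x + 1
f'(x) = 6x - 5
At x = -2:
f'(-2) = 6 * (-2) - 5
= -12 - 5
= -17

-17


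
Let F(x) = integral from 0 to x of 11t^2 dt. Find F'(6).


By the Fundamental Theorem of Calculus (Part 1):
If F(x) = integral from 0 to x of f(t) dt, then F'(x) = f(x)
Here f(t) = 11t^2
So F'(x) = 11x^2
Evaluate at x = 6:
F'(6) = 11 * 6^2
= 11 * 36
= 396

396


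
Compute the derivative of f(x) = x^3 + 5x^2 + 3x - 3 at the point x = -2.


Differentiate f(x) = x^3 + 5x^2 + 3x - 3 term by term:
f'(x) = 3x^2 + 10x + 3
Substitute x = -2:
f'(-2) = 3 * (-2)^2 + 10 * (-2) + 3
= 12 - 20 + 3
= -5

-5


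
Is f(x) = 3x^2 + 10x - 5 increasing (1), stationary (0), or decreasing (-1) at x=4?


Compute f'(x) to determine behavior:
f'(x) = 6x + 10
f'(4) = 6 * 4 + 10
= 24 + 10
= 34
Since f'(4) > 0, the function is increasing (1)

1


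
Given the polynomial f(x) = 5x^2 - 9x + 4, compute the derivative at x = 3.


Differentiate term by term using power and sum rules:
f(x) = 5x^2 - 9x + 4
f'(x) = 10x - 9
Substitute x = 3:
f'(3) = 10 * 3 - 9
= 30 - 9
= 21

21


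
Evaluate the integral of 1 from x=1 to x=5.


The integral of a constant k over [a, b] equals k * (b - a).
integral from 1 to 5 of 1 dx
= 1 * (5 - 1)
= 1 * 4
= 4

4


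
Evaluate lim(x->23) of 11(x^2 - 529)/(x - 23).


Direct substitution gives 0/0, so we factor the numerator.
Factor: 11(x^2 - 529) = 11 * (x - 23)(x + 23)
Cancel the common factor (x - 23):
11(x^2 - 529)/(x - 23) = 11 * (x + 23)
Now substitute x = 23:
= 11 * (23 + 23) = 506

506


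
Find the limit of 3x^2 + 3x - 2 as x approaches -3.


Since polynomials are continuous, we use direct substitution.
lim(x->-3) of 3x^2 + 3x - 2
= 3 * (-3)^2 + 3 * (-3) - 2
= 27 - 9 - 2
= 16

16


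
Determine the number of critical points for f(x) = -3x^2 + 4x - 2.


Find where f'(x) = 0:
f'(x) = -6x + 4
Set f'(x) = 0:
-6x + 4 = 0
x = -4 / (-6) = 2/3
This is a linear equation in x, so there is exactly one solution.
Number of critical points: 1

1


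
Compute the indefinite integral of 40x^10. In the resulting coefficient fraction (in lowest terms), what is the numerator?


Apply the power rule for integration:
integral of ax^n dx = a/(n+1) * x^(n+1) + C
integral of 40x^10 dx
= 40/11 * x^11 + C
The coefficient in lowest terms is 40/11, and its numerator is 40

40


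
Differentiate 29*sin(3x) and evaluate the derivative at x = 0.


Apply the chain rule to differentiate 29*sin(3x):
d/dx [29*sin(3x)]
= 29 * cos(3x) * d/dx(3x)
= 29 * 3 * cos(3x)
= 87 * cos(3x)
Evaluate at x = 0:
= 87 * cos(0)
= 87 * 1
= 87

87


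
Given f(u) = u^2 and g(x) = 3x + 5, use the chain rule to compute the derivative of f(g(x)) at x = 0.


Using the chain rule: (f(g(x)))' = f'(g(x)) * g'(x)
First, find g(0):
g(0) = 3 * 0 + 5 = 5
Next, f'(u) = 2u
And g'(x) = 3
So f'(g(0)) * g'(0)
= 2 * 5 * 3
= 30

30


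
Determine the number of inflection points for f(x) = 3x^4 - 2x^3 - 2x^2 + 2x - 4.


Inflection points occur where f''(x) = 0 and concavity changes.
f(x) = 3x^4 - 2x^3 - 2x^2 + 2x - 4
f'(x) = 12x^3 - 6x^2 - 4x + 2
f''(x) = 36x^2 - 12x - 4
This is a quadratic in x. Use the discriminant to count real roots.
Discriminant = (-12)^2 - 4 * 36 * (-4)
= 144 - (-576)
= 720
Since discriminant > 0, f''(x) = 0 has 2 distinct real solutions.
A quadratic with two distinct real roots changes sign at each root, so concavity changes at both.
Number of inflection points: 2

2


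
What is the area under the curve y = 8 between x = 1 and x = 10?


The area under a constant function y = 8 is a rectangle.
Width = 10 - 1 = 9
Height = 8
Area = width * height
= 9 * 8
= 72

72


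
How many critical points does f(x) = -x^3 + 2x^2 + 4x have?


Find where f'(x) = 0:
f(x) = -x^3 + 2x^2 + 4x
f'(x) = -3x^2 + 4x + 4
This is a quadratic in x. Use the discriminant to count real roots.
Discriminant = (4)^2 - 4 * (-3) * 4
= 16 - (-48)
= 64
Since discriminant > 0, f'(x) = 0 has 2 real solutions.
Number of critical points: 2

2


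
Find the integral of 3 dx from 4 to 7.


The integral of a constant k over [a, b] equals k * (b - a).
integral from 4 to 7 of 3 dx
= 3 * (7 - 4)
= 3 * 3
= 9

9


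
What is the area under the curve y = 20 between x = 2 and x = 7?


The area under a constant function y = 20 is a rectangle.
Width = 7 - 2 = 5
Height = 20
Area = width * height
= 5 * 20
= 100

100


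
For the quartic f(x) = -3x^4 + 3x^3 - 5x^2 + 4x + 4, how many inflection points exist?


Inflection points occur where f''(x) = 0 and concavity changes.
f(x) = -3x^4 + 3x^3 - 5x^2 + 4x + 4
f'(x) = -12x^3 + 9x^2 - 10x + 4
f''(x) = -36x^2 + 18x - 10
This is a quadratic in x. Use the discriminant to count real roots.
Discriminant = (18)^2 - 4 * (-36) * (-10)
= 324 - 1440
= -1116
Since discriminant < 0, f''(x) = 0 has no real solutions.
Number of inflection points: 0

0


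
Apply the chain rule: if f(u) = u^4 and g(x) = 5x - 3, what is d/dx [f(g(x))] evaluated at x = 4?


Using the chain rule: (f(g(x)))' = f'(g(x)) * g'(x)
First, find g(4):
g(4) = 5 * 4 - 3 = 17
Next, f'(u) = 4u^3
And g'(x) = 5
So f'(g(4)) * g'(4)
= 4 * 17^3 * 5
= 4 * 4913 * 5
= 98260

98260


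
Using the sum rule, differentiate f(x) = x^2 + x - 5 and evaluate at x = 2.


Differentiate term by term using power and sum rules:
f(x) = x^2 + x - 5
f'(x) = 2x + 1
Substitute x = 2:
f'(2) = 2 * 2 + 1
= 4 + 1
= 5

5


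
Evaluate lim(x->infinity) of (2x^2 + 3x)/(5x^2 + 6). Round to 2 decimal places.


For limits at infinity with equal-degree polynomials,
we compare leading coefficients.
Numerator leading term: 2x^2
Denominator leading term: 5x^2
Divide both by x^2:
lim = (2 + 3/x) / (5 + 6/x^2)
As x -> infinity, the 1/x and 1/x^2 terms vanish:
= 2/5 = 0.40

0.40


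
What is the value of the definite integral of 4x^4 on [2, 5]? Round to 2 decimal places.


Find the antiderivative of 4x^4:
F(x) = 4/5 * x^5
Apply the Fundamental Theorem of Calculus:
F(5) - F(2)
= 4/5 * 5^5 - 4/5 * 2^5
= 4/5 * (3125 - 32)
= 4/5 * 3093
= 12372/5 = 2474.40

2474.40


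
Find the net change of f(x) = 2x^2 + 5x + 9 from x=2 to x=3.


Net change = f(b) - f(a)
f(x) = 2x^2 + 5x + 9
Compute f(3):
f(3) = 2 * 3^2 + 5 * 3 + 9
= 18 + 15 + 9
= 42
Compute f(2):
f(2) = 2 * 2^2 + 5 * 2 + 9
= 8 + 10 + 9
= 27
Net change = 42 - 27 = 15

15


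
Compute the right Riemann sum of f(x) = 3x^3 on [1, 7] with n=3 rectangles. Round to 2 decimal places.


Right Riemann sum uses right endpoints of each subinterval.
Interval: [1, 7], n = 3
dx = (7 - 1) / 3 = 2
Right endpoints: [3, 5, 7]
f values: [81, 375, 1029]
Sum = dx * (sum of f values)
= 2 * 1485
= 2970 = 2970.00

2970.00


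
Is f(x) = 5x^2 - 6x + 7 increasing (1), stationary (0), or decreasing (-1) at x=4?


Compute f'(x) to determine behavior:
f'(x) = 10x - 6
f'(4) = 10 * 4 - 6
= 40 - 6
= 34
Since f'(4) > 0, the function is increasing (1)

1


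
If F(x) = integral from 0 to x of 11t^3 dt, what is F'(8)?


By the Fundamental Theorem of Calculus (Part 1):
If F(x) = integral from 0 to x of f(t) dt, then F'(x) = f(x)
Here f(t) = 11t^3
So F'(x) = 11x^3
Evaluate at x = 8:
F'(8) = 11 * 8^3
= 11 * 512
= 5632

5632


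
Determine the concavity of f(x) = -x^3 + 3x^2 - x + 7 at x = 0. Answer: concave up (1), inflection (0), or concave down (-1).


Concavity is determined by the sign of f''(x).
f(x) = -x^3 + 3x^2 - x + 7
f'(x) = -3x^2 + 6x - 1
f''(x) = -6x + 6
f''(0) = -6 * 0 + 6
= 0 + 6
= 6
Since f''(0) > 0, the function is concave up (1)

1


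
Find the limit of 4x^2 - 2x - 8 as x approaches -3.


Since polynomials are continuous, we use direct substitution.
lim(x->-3) of 4x^2 - 2x - 8
= 4 * (-3)^2 - 2 * (-3) - 8
= 36 + 6 - 8
= 34

34


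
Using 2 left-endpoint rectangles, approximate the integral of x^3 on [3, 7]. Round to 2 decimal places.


Left Riemann sum uses left endpoints of each subinterval.
Interval: [3, 7], n = 2
dx = (7 - 3) / 2 = 2
Left endpoints: [3, 5]
f values: [27, 125]
Sum = dx * (sum of f values)
= 2 * 152
= 304 = 304.00

304.00


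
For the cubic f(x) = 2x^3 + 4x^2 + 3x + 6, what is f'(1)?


Differentiate f(x) = 2x^3 + 4x^2 + 3x + 6 term by term:
f'(x) = 6x^2 + 8x + 3
Substitute x = 1:
f'(1) = 6 * 1^2 + 8 * 1 + 3
= 6 + 8 + 3
= 17

17


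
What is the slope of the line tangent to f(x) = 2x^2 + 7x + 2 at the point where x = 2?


The slope of the tangent line equals f'(x) at the point.
f(x) = 2x^2 + 7x + 2
f'(x) = 4x + 7
At x = 2:
f'(2) = 4 * 2 + 7
= 8 + 7
= 15

15


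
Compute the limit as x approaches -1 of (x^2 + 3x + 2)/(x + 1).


Direct substitution gives 0/0, so we factor the numerator.
Factor: (x^2 + 3x + 2) = (x + 1)(x + 2)
Cancel the common factor (x + 1):
(x^2 + 3x + 2)/(x + 1) = (x + 2)
Now substitute x = -1:
= (-1) - (-2) = 1

1


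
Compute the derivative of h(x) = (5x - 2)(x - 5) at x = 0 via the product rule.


Let u(x) = 5x - 2 and v(x) = x - 5
u'(x) = 5
v'(x) = 1
Product rule: h'(x) = u'(x)*v(x) + u(x)*v'(x)
= 5 * (x - 5) + (5x - 2) * 1
At x = 0:
u(0) = 5 * 0 - 2 = -2
v(0) = 1 * 0 - 5 = -5
h'(0) = 5 * (-5) + (-2) * 1
= -25 - 2
= -27

-27


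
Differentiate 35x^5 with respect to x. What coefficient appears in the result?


We apply the power rule: d/dx [ax^n] = a*n * x^(n-1)
d/dx [35x^5]
= 35 * 5 * x^(5-1)
= 175x^4
The coefficient is 175

175


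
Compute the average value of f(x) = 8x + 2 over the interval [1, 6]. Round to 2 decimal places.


Average value = 1/(b-a) * integral from a to b of f(x) dx
First compute the integral of 8x + 2:
F(x) = 4x^2 + 2x
F(6) = 4 * 36 + 2 * 6 = 156
F(1) = 4 * 1 + 2 * 1 = 6
Integral = 156 - 6 = 150
Average = 150 / (6 - 1) = 150 / 5
= 30 = 30.00

30.00


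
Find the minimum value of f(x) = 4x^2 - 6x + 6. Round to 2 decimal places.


For a quadratic f(x) = ax^2 + bx + c with a > 0, the minimum is at the vertex.
Vertex x-coordinate: x = -b/(2a)
x = -(-6) / (2 * 4)
x = 6/8 = 3/4
Substitute back to find the minimum value:
f(3/4) = 4 * (3/4)^2 - 6 * (3/4) + 6
= 9/4 - 9/2 + 6
= 15/4 = 3.75

3.75


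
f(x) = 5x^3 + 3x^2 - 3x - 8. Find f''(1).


First derivative:
f'(x) = 15x^2 + 6x - 3
Second derivative:
f''(x) = 30x + 6
Substitute x = 1:
f''(1) = 30 * 1 + 6
= 30 + 6
= 36

36


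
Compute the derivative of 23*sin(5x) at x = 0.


Apply the chain rule to differentiate 23*sin(5x):
d/dx [23*sin(5x)]
= 23 * cos(5x) * d/dx(5x)
= 23 * 5 * cos(5x)
= 115 * cos(5x)
Evaluate at x = 0:
= 115 * cos(0)
= 115 * 1
= 115

115


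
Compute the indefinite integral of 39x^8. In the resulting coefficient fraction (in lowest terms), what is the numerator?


Apply the power rule for integration:
integral of ax^n dx = a/(n+1) * x^(n+1) + C
integral of 39x^8 dx
= 39/9 * x^9 + C
= 13/3 * x^9 + C
The coefficient in lowest terms is 13/3, and its numerator is 13

13


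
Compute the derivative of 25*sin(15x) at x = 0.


Apply the chain rule to differentiate 25*sin(15x):
d/dx [25*sin(15x)]
= 25 * cos(15x) * d/dx(15x)
= 25 * 15 * cos(15x)
= 375 * cos(15x)
Evaluate at x = 0:
= 375 * cos(0)
= 375 * 1
= 375

375


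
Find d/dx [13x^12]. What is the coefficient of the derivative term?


We apply the power rule: d/dx [ax^n] = a*n * x^(n-1)
d/dx [13x^12]
= 13 * 12 * x^(12-1)
= 156x^11
The coefficient is 156

156


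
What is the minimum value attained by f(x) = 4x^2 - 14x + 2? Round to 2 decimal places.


For a quadratic f(x) = ax^2 + bx + c with a > 0, the minimum is at the vertex.
Vertex x-coordinate: x = -b/(2a)
x = -(-14) / (2 * 4)
x = 14/8 = 7/4
Substitute back to find the minimum value:
f(7/4) = 4 * (7/4)^2 - 14 * (7/4) + 2
= 49/4 - 49/2 + 2
= -41/4 = -10.25

-10.25


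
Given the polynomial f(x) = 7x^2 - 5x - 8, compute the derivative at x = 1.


Differentiate term by term using power and sum rules:
f(x) = 7x^2 - 5x - 8
f'(x) = 14x - 5
Substitute x = 1:
f'(1) = 14 * 1 - 5
= 14 - 5
= 9

9


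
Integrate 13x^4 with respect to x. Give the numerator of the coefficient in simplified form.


Apply the power rule for integration:
integral of ax^n dx = a/(n+1) * x^(n+1) + C
integral of 13x^4 dx
= 13/5 * x^5 + C
The coefficient in lowest terms is 13/5, and its numerator is 13

13


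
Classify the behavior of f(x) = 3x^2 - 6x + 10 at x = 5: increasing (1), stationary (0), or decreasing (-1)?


Compute f'(x) to determine behavior:
f'(x) = 6x - 6
f'(5) = 6 * 5 - 6
= 30 - 6
= 24
Since f'(5) > 0, the function is increasing (1)

1


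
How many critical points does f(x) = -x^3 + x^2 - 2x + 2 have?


Find where f'(x) = 0:
f(x) = -x^3 + x^2 - 2x + 2
f'(x) = -3x^2 + 2x - 2
This is a quadratic in x. Use the discriminant to count real roots.
Discriminant = (2)^2 - 4 * (-3) * (-2)
= 4 - 24
= -20
Since discriminant < 0, f'(x) = 0 has no real solutions.
Number of critical points: 0

0


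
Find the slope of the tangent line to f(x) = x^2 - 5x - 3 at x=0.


The slope of the tangent line equals f'(x) at the point.
f(x) = x^2 - 5x - 3
f'(x) = 2x - 5
At x = 0:
f'(0) = 2 * 0 - 5
= 0 - 5
= -5

-5


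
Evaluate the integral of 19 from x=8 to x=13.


The integral of a constant k over [a, b] equals k * (b - a).
integral from 8 to 13 of 19 dx
= 19 * (13 - 8)
= 19 * 5
= 95

95


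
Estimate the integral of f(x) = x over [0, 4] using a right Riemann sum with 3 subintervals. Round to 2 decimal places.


Right Riemann sum uses right endpoints of each subinterval.
Interval: [0, 4], n = 3
dx = (4 - 0) / 3 = 4/3
Right endpoints: [4/3, 8/3, 4]
f values: [4/3, 8/3, 4]
Sum = dx * (sum of f values)
= 4/3 * 8
= 32/3 ≈ 10.67

10.67


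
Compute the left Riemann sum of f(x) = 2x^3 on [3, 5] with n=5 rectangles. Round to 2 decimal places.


Left Riemann sum uses left endpoints of each subinterval.
Interval: [3, 5], n = 5
dx = (5 - 3) / 5 = 2/5
Left endpoints: [3, 17/5, 19/5, 21/5, 23/5]
f values: [54, 9826/125, 13718/125, 18522/125, 24334/125]
Sum = dx * (sum of f values)
= 2/5 * 2926/5
= 5852/25 = 234.08

234.08


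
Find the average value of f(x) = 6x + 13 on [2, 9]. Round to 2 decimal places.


Average value = 1/(b-a) * integral from a to b of f(x) dx
First compute the integral of 6x + 13:
F(x) = 3x^2 + 13x
F(9) = 3 * 81 + 13 * 9 = 360
F(2) = 3 * 4 + 13 * 2 = 38
Integral = 360 - 38 = 322
Average = 322 / (9 - 2) = 322 / 7
= 46 = 46.00

46.00


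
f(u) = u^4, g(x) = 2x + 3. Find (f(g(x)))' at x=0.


Using the chain rule: (f(g(x)))' = f'(g(x)) * g'(x)
First, find g(0):
g(0) = 2 * 0 + 3 = 3
Next, f'(u) = 4u^3
And g'(x) = 2
So f'(g(0)) * g'(0)
= 4 * 3^3 * 2
= 4 * 27 * 2
= 216

216


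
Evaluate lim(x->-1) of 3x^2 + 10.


Since polynomials are continuous, we use direct substitution.
lim(x->-1) of 3x^2 + 10
= 3 * (-1)^2 + 0 * (-1) + 10
= 3 + 0 + 10
= 13

13


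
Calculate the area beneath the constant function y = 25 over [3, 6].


The area under a constant function y = 25 is a rectangle.
Width = 6 - 3 = 3
Height = 25
Area = width * height
= 3 * 25
= 75

75


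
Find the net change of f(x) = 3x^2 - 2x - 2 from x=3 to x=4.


Net change = f(b) - f(a)
f(x) = 3x^2 - 2x - 2
Compute f(4):
f(4) = 3 * 4^2 - 2 * 4 - 2
= 48 - 8 - 2
= 38
Compute f(3):
f(3) = 3 * 3^2 - 2 * 3 - 2
= 27 - 6 - 2
= 19
Net change = 38 - 19 = 19

19


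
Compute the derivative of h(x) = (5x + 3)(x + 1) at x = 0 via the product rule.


Let u(x) = 5x + 3 and v(x) = x + 1
u'(x) = 5
v'(x) = 1
Product rule: h'(x) = u'(x)*v(x) + u(x)*v'(x)
= 5 * (x + 1) + (5x + 3) * 1
At x = 0:
u(0) = 5 * 0 + 3 = 3
v(0) = 1 * 0 + 1 = 1
h'(0) = 5 * 1 + 3 * 1
= 5 + 3
= 8

8


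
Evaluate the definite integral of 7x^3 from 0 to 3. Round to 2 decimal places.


Find the antiderivative of 7x^3:
F(x) = 7/4 * x^4
Apply the Fundamental Theorem of Calculus:
F(3) - F(0)
= 7/4 * 3^4 - 7/4 * 0^4
= 7/4 * (81 - 0)
= 7/4 * 81
= 567/4 = 141.75

141.75


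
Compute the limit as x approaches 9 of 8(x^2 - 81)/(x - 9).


Direct substitution gives 0/0, so we factor the numerator.
Factor: 8(x^2 - 81) = 8 * (x - 9)(x + 9)
Cancel the common factor (x - 9):
8(x^2 - 81)/(x - 9) = 8 * (x + 9)
Now substitute x = 9:
= 8 * (9 + 9) = 144

144


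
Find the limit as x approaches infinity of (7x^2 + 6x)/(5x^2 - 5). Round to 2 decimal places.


For limits at infinity with equal-degree polynomials,
we compare leading coefficients.
Numerator leading term: 7x^2
Denominator leading term: 5x^2
Divide both by x^2:
lim = (7 + 6/x) / (5 - 5/x^2)
As x -> infinity, the 1/x and 1/x^2 terms vanish:
= 7/5 = 1.40

1.40


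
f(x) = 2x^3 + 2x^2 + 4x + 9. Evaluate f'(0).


Differentiate f(x) = 2x^3 + 2x^2 + 4x + 9 term by term:
f'(x) = 6x^2 + 4x + 4
Substitute x = 0:
f'(0) = 6 * 0^2 + 4 * 0 + 4
= 0 + 0 + 4
= 4

4


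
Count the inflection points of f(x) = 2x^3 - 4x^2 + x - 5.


Inflection points occur where f''(x) = 0 and concavity changes.
f(x) = 2x^3 - 4x^2 + x - 5
f'(x) = 6x^2 - 8x + 1
f''(x) = 12x - 8
Set f''(x) = 0:
12x - 8 = 0
x = 8 / 12 = 2/3
Since f''(x) is linear (degree 1), it changes sign at this point.
Therefore there is exactly 1 inflection point.

1


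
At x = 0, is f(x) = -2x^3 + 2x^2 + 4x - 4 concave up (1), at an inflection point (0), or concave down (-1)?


Concavity is determined by the sign of f''(x).
f(x) = -2x^3 + 2x^2 + 4x - 4
f'(x) = -6x^2 + 4x + 4
f''(x) = -12x + 4
f''(0) = -12 * 0 + 4
= 0 + 4
= 4
Since f''(0) > 0, the function is concave up (1)

1


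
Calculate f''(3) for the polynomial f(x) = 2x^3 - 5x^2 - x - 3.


First derivative:
f'(x) = 6x^2 - 10x - 1
Second derivative:
f''(x) = 12x - 10
Substitute x = 3:
f''(3) = 12 * 3 - 10
= 36 - 10
= 26

26


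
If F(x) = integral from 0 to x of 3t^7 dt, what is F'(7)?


By the Fundamental Theorem of Calculus (Part 1):
If F(x) = integral from 0 to x of f(t) dt, then F'(x) = f(x)
Here f(t) = 3t^7
So F'(x) = 3x^7
Evaluate at x = 7:
F'(7) = 3 * 7^7
= 3 * 823543
= 2470629

2470629


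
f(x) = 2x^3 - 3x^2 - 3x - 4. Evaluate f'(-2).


Differentiate f(x) = 2x^3 - 3x^2 - 3x - 4 term by term:
f'(x) = 6x^2 - 6x - 3
Substitute x = -2:
f'(-2) = 6 * (-2)^2 - 6 * (-2) - 3
= 24 + 12 - 3
= 33

33


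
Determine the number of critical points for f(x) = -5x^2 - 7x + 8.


Find where f'(x) = 0:
f'(x) = -10x - 7
Set f'(x) = 0:
-10x - 7 = 0
x = 7 / (-10) = -7/10
This is a linear equation in x, so there is exactly one solution.
Number of critical points: 1

1


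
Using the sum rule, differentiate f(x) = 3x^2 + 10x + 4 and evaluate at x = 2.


Differentiate term by term using power and sum rules:
f(x) = 3x^2 + 10x + 4
f'(x) = 6x + 10
Substitute x = 2:
f'(2) = 6 * 2 + 10
= 12 + 10
= 22

22


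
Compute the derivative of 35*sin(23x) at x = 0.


Apply the chain rule to differentiate 35*sin(23x):
d/dx [35*sin(23x)]
= 35 * cos(23x) * d/dx(23x)
= 35 * 23 * cos(23x)
= 805 * cos(23x)
Evaluate at x = 0:
= 805 * cos(0)
= 805 * 1
= 805

805


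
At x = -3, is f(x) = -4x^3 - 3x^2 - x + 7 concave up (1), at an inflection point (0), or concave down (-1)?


Concavity is determined by the sign of f''(x).
f(x) = -4x^3 - 3x^2 - x + 7
f'(x) = -12x^2 - 6x - 1
f''(x) = -24x - 6
f''(-3) = -24 * (-3) - 6
= 72 - 6
= 66
Since f''(-3) > 0, the function is concave up (1)

1


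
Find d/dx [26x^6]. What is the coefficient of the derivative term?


We apply the power rule: d/dx [ax^n] = a*n * x^(n-1)
d/dx [26x^6]
= 26 * 6 * x^(6-1)
= 156x^5
The coefficient is 156

156


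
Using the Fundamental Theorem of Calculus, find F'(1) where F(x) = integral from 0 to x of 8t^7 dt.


By the Fundamental Theorem of Calculus (Part 1):
If F(x) = integral from 0 to x of f(t) dt, then F'(x) = f(x)
Here f(t) = 8t^7
So F'(x) = 8x^7
Evaluate at x = 1:
F'(1) = 8 * 1^7
= 8 * 1
= 8

8


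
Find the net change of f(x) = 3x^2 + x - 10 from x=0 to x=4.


Net change = f(b) - f(a)
f(x) = 3x^2 + x - 10
Compute f(4):
f(4) = 3 * 4^2 + 1 * 4 - 10
= 48 + 4 - 10
= 42
Compute f(0):
f(0) = 3 * 0^2 + 1 * 0 - 10
= 0 + 0 - 10
= -10
Net change = 42 - (-10) = 52

52


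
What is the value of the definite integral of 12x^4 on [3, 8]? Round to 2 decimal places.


Find the antiderivative of 12x^4:
F(x) = 12/5 * x^5
Apply the Fundamental Theorem of Calculus:
F(8) - F(3)
= 12/5 * 8^5 - 12/5 * 3^5
= 12/5 * (32768 - 243)
= 12/5 * 32525
= 78060 = 78060.00

78060.00


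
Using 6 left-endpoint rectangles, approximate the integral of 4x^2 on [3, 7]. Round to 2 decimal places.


Left Riemann sum uses left endpoints of each subinterval.
Interval: [3, 7], n = 6
dx = (7 - 3) / 6 = 2/3
Left endpoints: [3, 11/3, 13/3, 5, 17/3, 19/3]
f values: [36, 484/9, 676/9, 100, 1156/9, 1444/9]
Sum = dx * (sum of f values)
= 2/3 * 4984/9
= 9968/27 ≈ 369.19

369.19


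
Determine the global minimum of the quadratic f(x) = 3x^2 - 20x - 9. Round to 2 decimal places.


For a quadratic f(x) = ax^2 + bx + c with a > 0, the minimum is at the vertex.
Vertex x-coordinate: x = -b/(2a)
x = -(-20) / (2 * 3)
x = 20/6 = 10/3
Substitute back to find the minimum value:
f(10/3) = 3 * (10/3)^2 - 20 * (10/3) - 9
= 100/3 - 200/3 - 9
= -127/3 ≈ -42.33

-42.33


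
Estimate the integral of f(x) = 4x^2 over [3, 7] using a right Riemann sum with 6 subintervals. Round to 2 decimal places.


Right Riemann sum uses right endpoints of each subinterval.
Interval: [3, 7], n = 6
dx = (7 - 3) / 6 = 2/3
Right endpoints: [11/3, 13/3, 5, 17/3, 19/3, 7]
f values: [484/9, 676/9, 100, 1156/9, 1444/9, 196]
Sum = dx * (sum of f values)
= 2/3 * 6424/9
= 12848/27 ≈ 475.85

475.85


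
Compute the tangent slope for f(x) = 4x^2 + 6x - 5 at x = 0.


The slope of the tangent line equals f'(x) at the point.
f(x) = 4x^2 + 6x - 5
f'(x) = 8x + 6
At x = 0:
f'(0) = 8 * 0 + 6
= 0 + 6
= 6

6


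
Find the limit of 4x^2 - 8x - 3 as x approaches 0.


Since polynomials are continuous, we use direct substitution.
lim(x->0) of 4x^2 - 8x - 3
= 4 * 0^2 - 8 * 0 - 3
= 0 + 0 - 3
= -3

-3


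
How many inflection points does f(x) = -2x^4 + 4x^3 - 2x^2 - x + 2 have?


Inflection points occur where f''(x) = 0 and concavity changes.
f(x) = -2x^4 + 4x^3 - 2x^2 - x + 2
f'(x) = -8x^3 + 12x^2 - 4x - 1
f''(x) = -24x^2 + 24x - 4
This is a quadratic in x. Use the discriminant to count real roots.
Discriminant = (24)^2 - 4 * (-24) * (-4)
= 576 - 384
= 192
Since discriminant > 0, f''(x) = 0 has 2 distinct real solutions.
A quadratic with two distinct real roots changes sign at each root, so concavity changes at both.
Number of inflection points: 2

2


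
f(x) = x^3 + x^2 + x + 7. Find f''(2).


First derivative:
f'(x) = 3x^2 + 2x + 1
Second derivative:
f''(x) = 6x + 2
Substitute x = 2:
f''(2) = 6 * 2 + 2
= 12 + 2
= 14

14


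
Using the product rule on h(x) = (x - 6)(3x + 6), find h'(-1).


Let u(x) = x - 6 and v(x) = 3x + 6
u'(x) = 1
v'(x) = 3
Product rule: h'(x) = u'(x)*v(x) + u(x)*v'(x)
= 1 * (3x + 6) + (x - 6) * 3
At x = -1:
u(-1) = 1 * (-1) - 6 = -7
v(-1) = 3 * (-1) + 6 = 3
h'(-1) = 1 * 3 + (-7) * 3
= 3 - 21
= -18

-18


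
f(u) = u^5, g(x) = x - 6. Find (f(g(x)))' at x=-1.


Using the chain rule: (f(g(x)))' = f'(g(x)) * g'(x)
First, find g(-1):
g(-1) = 1 * (-1) - 6 = -7
Next, f'(u) = 5u^4
And g'(x) = 1
So f'(g(-1)) * g'(-1)
= 5 * (-7)^4 * 1
= 5 * 2401 * 1
= 12005

12005


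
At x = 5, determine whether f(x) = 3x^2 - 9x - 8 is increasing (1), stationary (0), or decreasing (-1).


Compute f'(x) to determine behavior:
f'(x) = 6x - 9
f'(5) = 6 * 5 - 9
= 30 - 9
= 21
Since f'(5) > 0, the function is increasing (1)

1


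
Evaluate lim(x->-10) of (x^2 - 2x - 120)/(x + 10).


Direct substitution gives 0/0, so we factor the numerator.
Factor: (x^2 - 2x - 120) = (x + 10)(x - 12)
Cancel the common factor (x + 10):
(x^2 - 2x - 120)/(x + 10) = (x - 12)
Now substitute x = -10:
= (-10) - (12) = -22

-22


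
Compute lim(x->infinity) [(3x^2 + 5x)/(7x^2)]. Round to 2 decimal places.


For limits at infinity with equal-degree polynomials,
we compare leading coefficients.
Numerator leading term: 3x^2
Denominator leading term: 7x^2
Divide both by x^2:
lim = (3 + 5/x) / (7)
As x -> infinity, the 1/x and 1/x^2 terms vanish:
= 3/7 ≈ 0.43

0.43


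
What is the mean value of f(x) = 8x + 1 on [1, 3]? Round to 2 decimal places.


Average value = 1/(b-a) * integral from a to b of f(x) dx
First compute the integral of 8x + 1:
F(x) = 4x^2 + x
F(3) = 4 * 9 + 1 * 3 = 39
F(1) = 4 * 1 + 1 * 1 = 5
Integral = 39 - 5 = 34
Average = 34 / (3 - 1) = 34 / 2
= 17 = 17.00

17.00


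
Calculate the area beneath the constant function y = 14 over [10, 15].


The area under a constant function y = 14 is a rectangle.
Width = 15 - 10 = 5
Height = 14
Area = width * height
= 5 * 14
= 70

70


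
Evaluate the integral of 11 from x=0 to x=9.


The integral of a constant k over [a, b] equals k * (b - a).
integral from 0 to 9 of 11 dx
= 11 * (9 - 0)
= 11 * 9
= 99

99


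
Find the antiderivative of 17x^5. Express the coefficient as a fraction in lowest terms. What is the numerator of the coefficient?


Apply the power rule for integration:
integral of ax^n dx = a/(n+1) * x^(n+1) + C
integral of 17x^5 dx
= 17/6 * x^6 + C
The coefficient in lowest terms is 17/6, and its numerator is 17

17


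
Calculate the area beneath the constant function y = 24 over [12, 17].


The area under a constant function y = 24 is a rectangle.
Width = 17 - 12 = 5
Height = 24
Area = width * height
= 5 * 24
= 120

120


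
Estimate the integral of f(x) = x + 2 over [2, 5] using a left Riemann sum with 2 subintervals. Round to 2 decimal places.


Left Riemann sum uses left endpoints of each subinterval.
Interval: [2, 5], n = 2
dx = (5 - 2) / 2 = 3/2
Left endpoints: [2, 7/2]
f values: [4, 11/2]
Sum = dx * (sum of f values)
= 3/2 * 19/2
= 57/4 = 14.25

14.25


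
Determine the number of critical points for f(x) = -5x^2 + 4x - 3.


Find where f'(x) = 0:
f'(x) = -10x + 4
Set f'(x) = 0:
-10x + 4 = 0
x = -4 / (-10) = 2/5
This is a linear equation in x, so there is exactly one solution.
Number of critical points: 1

1


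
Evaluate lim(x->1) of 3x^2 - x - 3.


Since polynomials are continuous, we use direct substitution.
lim(x->1) of 3x^2 - x - 3
= 3 * 1^2 - 1 * 1 - 3
= 3 - 1 - 3
= -1

-1


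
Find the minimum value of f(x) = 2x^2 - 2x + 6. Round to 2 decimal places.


For a quadratic f(x) = ax^2 + bx + c with a > 0, the minimum is at the vertex.
Vertex x-coordinate: x = -b/(2a)
x = -(-2) / (2 * 2)
x = 2/4 = 1/2
Substitute back to find the minimum value:
f(1/2) = 2 * (1/2)^2 - 2 * (1/2) + 6
= 1/2 - 1 + 6
= 11/2 = 5.50

5.50


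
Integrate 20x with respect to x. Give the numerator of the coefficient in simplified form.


Apply the power rule for integration:
integral of ax^n dx = a/(n+1) * x^(n+1) + C
integral of 20x dx
= 20/2 * x^2 + C
= 10 * x^2 + C
The coefficient in lowest terms is 10 = 10/1, so its numerator is 10

10


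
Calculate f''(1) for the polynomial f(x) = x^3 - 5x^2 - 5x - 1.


First derivative:
f'(x) = 3x^2 - 10x - 5
Second derivative:
f''(x) = 6x - 10
Substitute x = 1:
f''(1) = 6 * 1 - 10
= 6 - 10
= -4

-4


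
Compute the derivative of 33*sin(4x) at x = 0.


Apply the chain rule to differentiate 33*sin(4x):
d/dx [33*sin(4x)]
= 33 * cos(4x) * d/dx(4x)
= 33 * 4 * cos(4x)
= 132 * cos(4x)
Evaluate at x = 0:
= 132 * cos(0)
= 132 * 1
= 132

132


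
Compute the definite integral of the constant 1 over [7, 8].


The integral of a constant k over [a, b] equals k * (b - a).
integral from 7 to 8 of 1 dx
= 1 * (8 - 7)
= 1 * 1
= 1

1


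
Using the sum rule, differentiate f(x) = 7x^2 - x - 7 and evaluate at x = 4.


Differentiate term by term using power and sum rules:
f(x) = 7x^2 - x - 7
f'(x) = 14x - 1
Substitute x = 4:
f'(4) = 14 * 4 - 1
= 56 - 1
= 55

55


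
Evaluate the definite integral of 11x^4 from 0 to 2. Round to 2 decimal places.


Find the antiderivative of 11x^4:
F(x) = 11/5 * x^5
Apply the Fundamental Theorem of Calculus:
F(2) - F(0)
= 11/5 * 2^5 - 11/5 * 0^5
= 11/5 * (32 - 0)
= 11/5 * 32
= 352/5 = 70.40

70.40


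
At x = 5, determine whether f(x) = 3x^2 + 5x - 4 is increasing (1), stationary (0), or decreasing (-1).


Compute f'(x) to determine behavior:
f'(x) = 6x + 5
f'(5) = 6 * 5 + 5
= 30 + 5
= 35
Since f'(5) > 0, the function is increasing (1)

1


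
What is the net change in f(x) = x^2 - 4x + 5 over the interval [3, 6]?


Net change = f(b) - f(a)
f(x) = x^2 - 4x + 5
Compute f(6):
f(6) = 1 * 6^2 - 4 * 6 + 5
= 36 - 24 + 5
= 17
Compute f(3):
f(3) = 1 * 3^2 - 4 * 3 + 5
= 9 - 12 + 5
= 2
Net change = 17 - 2 = 15

15


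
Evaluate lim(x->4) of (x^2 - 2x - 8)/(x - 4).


Direct substitution gives 0/0, so we factor the numerator.
Factor: (x^2 - 2x - 8) = (x - 4)(x + 2)
Cancel the common factor (x - 4):
(x^2 - 2x - 8)/(x - 4) = (x + 2)
Now substitute x = 4:
= (4) - (-2) = 6

6


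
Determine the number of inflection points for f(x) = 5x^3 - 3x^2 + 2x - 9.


Inflection points occur where f''(x) = 0 and concavity changes.
f(x) = 5x^3 - 3x^2 + 2x - 9
f'(x) = 15x^2 - 6x + 2
f''(x) = 30x - 6
Set f''(x) = 0:
30x - 6 = 0
x = 6 / 30 = 1/5
Since f''(x) is linear (degree 1), it changes sign at this point.
Therefore there is exactly 1 inflection point.

1


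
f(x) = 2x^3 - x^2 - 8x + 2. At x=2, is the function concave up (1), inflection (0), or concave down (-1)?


Concavity is determined by the sign of f''(x).
f(x) = 2x^3 - x^2 - 8x + 2
f'(x) = 6x^2 - 2x - 8
f''(x) = 12x - 2
f''(2) = 12 * 2 - 2
= 24 - 2
= 22
Since f''(2) > 0, the function is concave up (1)

1


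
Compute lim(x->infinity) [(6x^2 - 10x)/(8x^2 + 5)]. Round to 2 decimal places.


For limits at infinity with equal-degree polynomials,
we compare leading coefficients.
Numerator leading term: 6x^2
Denominator leading term: 8x^2
Divide both by x^2:
lim = (6 - 10/x) / (8 + 5/x^2)
As x -> infinity, the 1/x and 1/x^2 terms vanish:
= 6/8 = 3/4 = 0.75

0.75


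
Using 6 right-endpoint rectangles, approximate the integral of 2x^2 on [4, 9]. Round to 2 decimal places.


Right Riemann sum uses right endpoints of each subinterval.
Interval: [4, 9], n = 6
dx = (9 - 4) / 6 = 5/6
Right endpoints: [29/6, 17/3, 13/2, 22/3, 49/6, 9]
f values: [841/18, 578/9, 169/2, 968/9, 2401/18, 162]
Sum = dx * (sum of f values)
= 5/6 * 10771/18
= 53855/108 ≈ 498.66

498.66


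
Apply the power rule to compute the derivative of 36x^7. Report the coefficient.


We apply the power rule: d/dx [ax^n] = a*n * x^(n-1)
d/dx [36x^7]
= 36 * 7 * x^(7-1)
= 252x^6
The coefficient is 252

252


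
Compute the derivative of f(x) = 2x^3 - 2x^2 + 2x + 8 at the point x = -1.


Differentiate f(x) = 2x^3 - 2x^2 + 2x + 8 term by term:
f'(x) = 6x^2 - 4x + 2
Substitute x = -1:
f'(-1) = 6 * (-1)^2 - 4 * (-1) + 2
= 6 + 4 + 2
= 12

12


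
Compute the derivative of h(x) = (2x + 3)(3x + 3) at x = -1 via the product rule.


Let u(x) = 2x + 3 and v(x) = 3x + 3
u'(x) = 2
v'(x) = 3
Product rule: h'(x) = u'(x)*v(x) + u(x)*v'(x)
= 2 * (3x + 3) + (2x + 3) * 3
At x = -1:
u(-1) = 2 * (-1) + 3 = 1
v(-1) = 3 * (-1) + 3 = 0
h'(-1) = 2 * 0 + 1 * 3
= 0 + 3
= 3

3


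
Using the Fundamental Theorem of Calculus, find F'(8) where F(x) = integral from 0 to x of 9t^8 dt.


By the Fundamental Theorem of Calculus (Part 1):
If F(x) = integral from 0 to x of f(t) dt, then F'(x) = f(x)
Here f(t) = 9t^8
So F'(x) = 9x^8
Evaluate at x = 8:
F'(8) = 9 * 8^8
= 9 * 16777216
= 150994944

150994944


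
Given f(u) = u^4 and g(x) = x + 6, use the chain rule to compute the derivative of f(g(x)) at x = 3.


Using the chain rule: (f(g(x)))' = f'(g(x)) * g'(x)
First, find g(3):
g(3) = 1 * 3 + 6 = 9
Next, f'(u) = 4u^3
And g'(x) = 1
So f'(g(3)) * g'(3)
= 4 * 9^3 * 1
= 4 * 729 * 1
= 2916

2916


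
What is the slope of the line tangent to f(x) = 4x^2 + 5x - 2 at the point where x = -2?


The slope of the tangent line equals f'(x) at the point.
f(x) = 4x^2 + 5x - 2
f'(x) = 8x + 5
At x = -2:
f'(-2) = 8 * (-2) + 5
= -16 + 5
= -11

-11
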